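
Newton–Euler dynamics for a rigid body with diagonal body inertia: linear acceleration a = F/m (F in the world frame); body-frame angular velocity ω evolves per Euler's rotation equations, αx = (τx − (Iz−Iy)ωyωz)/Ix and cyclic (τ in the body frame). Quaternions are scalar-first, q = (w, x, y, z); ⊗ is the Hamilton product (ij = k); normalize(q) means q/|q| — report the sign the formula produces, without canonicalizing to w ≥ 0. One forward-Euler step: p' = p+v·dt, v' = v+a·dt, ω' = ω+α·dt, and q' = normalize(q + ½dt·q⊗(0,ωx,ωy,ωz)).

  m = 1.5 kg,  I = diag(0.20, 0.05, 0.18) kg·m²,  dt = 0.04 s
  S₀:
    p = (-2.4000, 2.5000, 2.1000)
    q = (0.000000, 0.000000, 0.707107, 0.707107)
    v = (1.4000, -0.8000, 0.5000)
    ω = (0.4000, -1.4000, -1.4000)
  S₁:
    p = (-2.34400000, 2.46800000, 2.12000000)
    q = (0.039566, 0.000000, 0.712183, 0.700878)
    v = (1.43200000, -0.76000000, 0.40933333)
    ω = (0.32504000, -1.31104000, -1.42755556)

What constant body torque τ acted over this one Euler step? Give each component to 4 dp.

τ = (-0.1200, 0.1000, -0.0400)

Δω = ω₁−ω₀ = (-0.07496000, 0.08896000, -0.02755556)
precession coupling = (0.2548, -0.0112, 0.0840)
applied torque τ = (-0.1200, 0.1000, -0.0400)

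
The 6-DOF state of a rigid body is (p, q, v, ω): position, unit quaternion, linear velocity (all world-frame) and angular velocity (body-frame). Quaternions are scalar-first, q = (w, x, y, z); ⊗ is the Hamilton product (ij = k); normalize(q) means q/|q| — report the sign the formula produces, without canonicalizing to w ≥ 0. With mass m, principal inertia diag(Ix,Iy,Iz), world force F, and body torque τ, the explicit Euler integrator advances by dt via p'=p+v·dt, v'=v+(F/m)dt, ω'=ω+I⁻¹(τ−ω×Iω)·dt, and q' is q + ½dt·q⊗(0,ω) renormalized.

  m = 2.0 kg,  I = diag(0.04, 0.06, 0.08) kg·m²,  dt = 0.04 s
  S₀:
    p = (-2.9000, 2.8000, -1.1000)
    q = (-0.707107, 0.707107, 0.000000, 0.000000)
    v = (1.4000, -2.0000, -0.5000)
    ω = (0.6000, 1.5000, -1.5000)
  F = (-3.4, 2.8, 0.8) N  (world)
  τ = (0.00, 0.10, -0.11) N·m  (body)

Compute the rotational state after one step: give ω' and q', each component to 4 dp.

ω' = (0.6450, 1.5427, -1.5640)
q' = (-0.7149, 0.6979, 0.0000, 0.0424)

precession coupling ω×(Iω) = (-0.0450, 0.0360, 0.0180)
angular accel α = (1.1250, 1.0667, -1.6000)
ω + α·dt = (0.6450, 1.5427, -1.5640)
2q̇ = q⊗(0,ω) = (-0.4242642, -0.4242642, 0.0000000, 2.1213210)
q' = normalize(q + ½dt·q⊗(0,ω)) = (-0.7149, 0.6979, 0.0000, 0.0424)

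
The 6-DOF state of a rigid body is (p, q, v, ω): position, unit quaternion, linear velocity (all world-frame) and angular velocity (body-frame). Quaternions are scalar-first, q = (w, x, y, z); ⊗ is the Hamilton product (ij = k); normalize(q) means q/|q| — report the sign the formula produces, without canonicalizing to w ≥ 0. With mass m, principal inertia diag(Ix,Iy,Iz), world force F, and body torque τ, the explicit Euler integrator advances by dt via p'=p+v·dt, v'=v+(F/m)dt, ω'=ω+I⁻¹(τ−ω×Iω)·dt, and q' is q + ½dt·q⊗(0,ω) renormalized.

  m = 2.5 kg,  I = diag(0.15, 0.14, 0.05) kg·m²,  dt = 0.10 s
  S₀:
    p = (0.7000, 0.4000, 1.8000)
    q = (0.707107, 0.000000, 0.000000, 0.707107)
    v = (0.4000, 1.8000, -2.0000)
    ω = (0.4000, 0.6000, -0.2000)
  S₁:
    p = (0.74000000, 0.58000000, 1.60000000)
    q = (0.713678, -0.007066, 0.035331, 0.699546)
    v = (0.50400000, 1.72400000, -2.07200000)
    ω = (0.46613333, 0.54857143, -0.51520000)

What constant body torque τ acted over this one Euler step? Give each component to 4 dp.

Δω = ω₁−ω₀ = (0.06613333, -0.05142857, -0.31520000)
gyro term ω₀×Iω₀ = (0.0108, -0.0080, -0.0024)
applied torque τ = (0.1100, -0.0800, -0.1600)

τ = (0.1100, -0.0800, -0.1600)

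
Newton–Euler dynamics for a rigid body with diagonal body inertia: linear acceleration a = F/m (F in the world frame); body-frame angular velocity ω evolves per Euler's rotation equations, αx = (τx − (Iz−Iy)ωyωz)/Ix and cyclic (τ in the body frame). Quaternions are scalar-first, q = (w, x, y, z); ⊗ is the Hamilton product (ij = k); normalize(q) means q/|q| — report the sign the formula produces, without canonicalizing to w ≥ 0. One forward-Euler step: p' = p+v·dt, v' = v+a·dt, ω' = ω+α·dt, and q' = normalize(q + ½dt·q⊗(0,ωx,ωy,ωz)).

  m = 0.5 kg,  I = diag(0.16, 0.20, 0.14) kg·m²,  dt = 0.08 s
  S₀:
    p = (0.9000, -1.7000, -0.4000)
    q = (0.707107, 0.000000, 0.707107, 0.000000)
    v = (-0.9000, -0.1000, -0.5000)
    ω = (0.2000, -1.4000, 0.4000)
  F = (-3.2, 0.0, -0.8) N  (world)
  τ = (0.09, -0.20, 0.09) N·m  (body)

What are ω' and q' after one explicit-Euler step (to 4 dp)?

gyro term ω×Iω = (0.0336, 0.0016, -0.0112)
α = I⁻¹(τ − ω×Iω) = (0.3525, -1.0080, 0.7229)
ω' = ω + α·dt = (0.2282, -1.4806, 0.4578)
q⊗(0,ω) = (0.9899498, 0.4242642, -0.9899498, 0.1414214)
updated quaternion q' = (0.7454, 0.0169, 0.6664, 0.0056)

ω' = (0.2282, -1.4806, 0.4578)
q' = (0.7454, 0.0169, 0.6664, 0.0056)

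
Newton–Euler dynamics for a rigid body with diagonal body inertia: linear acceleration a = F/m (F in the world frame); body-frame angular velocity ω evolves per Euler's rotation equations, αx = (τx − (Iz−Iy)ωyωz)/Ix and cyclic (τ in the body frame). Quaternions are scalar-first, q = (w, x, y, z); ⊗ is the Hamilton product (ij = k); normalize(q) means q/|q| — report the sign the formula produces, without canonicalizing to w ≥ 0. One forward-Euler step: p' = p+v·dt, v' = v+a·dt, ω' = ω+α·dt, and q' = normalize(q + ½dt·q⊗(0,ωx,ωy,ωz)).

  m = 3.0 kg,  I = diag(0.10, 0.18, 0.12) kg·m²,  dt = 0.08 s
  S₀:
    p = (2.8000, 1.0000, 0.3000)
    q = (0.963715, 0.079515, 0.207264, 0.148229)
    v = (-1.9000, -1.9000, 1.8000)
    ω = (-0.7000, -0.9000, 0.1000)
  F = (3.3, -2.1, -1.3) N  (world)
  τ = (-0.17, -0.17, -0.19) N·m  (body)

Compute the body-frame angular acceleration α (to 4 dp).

α = (-1.7540, -0.9522, -2.0033)

gyro term ω×Iω = (0.0054, 0.0014, 0.0504)
angular accel α = (-1.7540, -0.9522, -2.0033)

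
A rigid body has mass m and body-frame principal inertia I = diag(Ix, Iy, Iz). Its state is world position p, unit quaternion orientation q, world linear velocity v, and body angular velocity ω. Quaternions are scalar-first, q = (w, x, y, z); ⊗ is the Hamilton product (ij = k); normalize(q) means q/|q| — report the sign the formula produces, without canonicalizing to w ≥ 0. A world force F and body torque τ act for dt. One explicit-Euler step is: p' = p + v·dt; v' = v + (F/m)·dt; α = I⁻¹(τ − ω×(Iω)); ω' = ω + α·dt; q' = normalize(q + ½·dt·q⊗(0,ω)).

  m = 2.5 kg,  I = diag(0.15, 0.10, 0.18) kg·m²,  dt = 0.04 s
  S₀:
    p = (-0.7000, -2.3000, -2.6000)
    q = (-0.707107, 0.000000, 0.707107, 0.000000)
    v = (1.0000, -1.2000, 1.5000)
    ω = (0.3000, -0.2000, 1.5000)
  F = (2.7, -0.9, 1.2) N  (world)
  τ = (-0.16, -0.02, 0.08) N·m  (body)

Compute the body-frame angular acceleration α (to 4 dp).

gyro term ω×Iω = (-0.0240, -0.0135, 0.0030)
(τ − ω×Iω)/I = (-0.9067, -0.0650, 0.4278)

α = (-0.9067, -0.0650, 0.4278)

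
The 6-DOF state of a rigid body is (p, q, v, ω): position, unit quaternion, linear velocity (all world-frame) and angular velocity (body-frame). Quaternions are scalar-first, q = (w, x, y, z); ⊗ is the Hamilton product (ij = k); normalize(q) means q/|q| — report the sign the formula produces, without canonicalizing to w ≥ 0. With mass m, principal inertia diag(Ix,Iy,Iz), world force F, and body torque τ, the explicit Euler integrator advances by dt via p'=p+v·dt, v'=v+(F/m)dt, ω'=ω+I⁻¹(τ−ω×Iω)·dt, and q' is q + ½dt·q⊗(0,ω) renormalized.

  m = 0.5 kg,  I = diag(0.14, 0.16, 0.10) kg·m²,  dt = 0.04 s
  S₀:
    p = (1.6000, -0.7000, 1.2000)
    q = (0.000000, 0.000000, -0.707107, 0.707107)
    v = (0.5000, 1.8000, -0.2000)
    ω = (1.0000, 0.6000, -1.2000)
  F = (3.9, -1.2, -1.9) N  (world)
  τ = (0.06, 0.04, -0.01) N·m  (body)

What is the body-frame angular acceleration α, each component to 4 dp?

α = (0.1200, 0.5500, -0.2200)

gyro term ω×Iω = (0.0432, -0.0480, 0.0120)
α = I⁻¹(τ − ω×Iω) = (0.1200, 0.5500, -0.2200)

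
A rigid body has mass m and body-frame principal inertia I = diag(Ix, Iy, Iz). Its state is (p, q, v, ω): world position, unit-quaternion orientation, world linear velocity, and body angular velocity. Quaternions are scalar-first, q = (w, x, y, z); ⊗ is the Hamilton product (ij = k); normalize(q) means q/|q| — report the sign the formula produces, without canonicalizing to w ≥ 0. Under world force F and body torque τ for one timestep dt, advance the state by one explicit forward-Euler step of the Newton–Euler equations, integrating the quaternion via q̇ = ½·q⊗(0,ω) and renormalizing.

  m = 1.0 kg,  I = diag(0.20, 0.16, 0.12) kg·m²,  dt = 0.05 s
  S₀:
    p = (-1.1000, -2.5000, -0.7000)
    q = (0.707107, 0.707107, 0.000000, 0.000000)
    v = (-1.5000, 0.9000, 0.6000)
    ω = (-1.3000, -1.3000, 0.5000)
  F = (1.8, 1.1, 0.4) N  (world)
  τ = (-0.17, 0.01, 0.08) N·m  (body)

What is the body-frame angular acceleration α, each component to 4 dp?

ω×(Iω) gyroscopic = (0.0260, -0.0520, -0.0676)
(τ − ω×Iω)/I = (-0.9800, 0.3875, 1.2300)

α = (-0.9800, 0.3875, 1.2300)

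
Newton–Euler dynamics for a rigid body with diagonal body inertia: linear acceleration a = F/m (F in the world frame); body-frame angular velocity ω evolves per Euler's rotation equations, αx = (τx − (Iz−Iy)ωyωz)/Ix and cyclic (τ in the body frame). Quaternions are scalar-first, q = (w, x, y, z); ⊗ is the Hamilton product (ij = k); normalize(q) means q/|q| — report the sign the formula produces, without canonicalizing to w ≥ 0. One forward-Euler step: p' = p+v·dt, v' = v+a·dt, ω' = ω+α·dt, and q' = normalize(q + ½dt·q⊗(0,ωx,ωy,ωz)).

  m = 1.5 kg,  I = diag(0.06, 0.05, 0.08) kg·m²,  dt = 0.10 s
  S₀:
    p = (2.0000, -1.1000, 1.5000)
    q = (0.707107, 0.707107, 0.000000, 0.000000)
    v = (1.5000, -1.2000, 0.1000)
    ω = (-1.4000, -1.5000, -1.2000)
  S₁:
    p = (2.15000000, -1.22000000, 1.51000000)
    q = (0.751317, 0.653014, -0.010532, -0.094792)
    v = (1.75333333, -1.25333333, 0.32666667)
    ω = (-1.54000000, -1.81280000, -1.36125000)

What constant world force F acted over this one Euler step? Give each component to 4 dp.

F = (3.8000, -0.8000, 3.4000)

velocity change Δv = (0.25333333, -0.05333333, 0.22666667)
F = m·Δv/dt = (3.8000, -0.8000, 3.4000)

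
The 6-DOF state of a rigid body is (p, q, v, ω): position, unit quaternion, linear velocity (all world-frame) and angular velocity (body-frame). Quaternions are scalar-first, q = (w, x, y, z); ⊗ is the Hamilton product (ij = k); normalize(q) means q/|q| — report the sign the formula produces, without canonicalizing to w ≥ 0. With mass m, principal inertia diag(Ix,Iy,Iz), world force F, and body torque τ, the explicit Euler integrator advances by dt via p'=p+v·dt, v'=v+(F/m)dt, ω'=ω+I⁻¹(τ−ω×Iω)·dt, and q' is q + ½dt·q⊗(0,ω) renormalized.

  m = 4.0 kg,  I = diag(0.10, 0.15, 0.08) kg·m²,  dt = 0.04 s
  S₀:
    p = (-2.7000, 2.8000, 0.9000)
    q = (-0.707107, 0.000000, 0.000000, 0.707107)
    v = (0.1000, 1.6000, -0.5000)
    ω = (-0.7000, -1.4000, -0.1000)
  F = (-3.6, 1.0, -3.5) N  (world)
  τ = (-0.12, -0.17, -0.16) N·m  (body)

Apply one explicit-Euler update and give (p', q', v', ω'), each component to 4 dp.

new position p' = (-2.6960, 2.8640, 0.8800)
v' = v + a·dt = (0.0640, 1.6100, -0.5350)
ω×(Iω) gyroscopic = (-0.0098, 0.0014, 0.0490)
α = I⁻¹(τ − ω×Iω) = (-1.1020, -1.1427, -2.6125)
ω' = ω + α·dt = (-0.7441, -1.4457, -0.2045)
2q̇ = q⊗(0,ω) = (0.0707107, 1.4849247, 0.4949749, 0.0707107)
q + ½dt·q⊗(0,ω), renormalized = (-0.7053, 0.0297, 0.0099, 0.7082)

p' = (-2.6960, 2.8640, 0.8800)
q' = (-0.7053, 0.0297, 0.0099, 0.7082)
v' = (0.0640, 1.6100, -0.5350)
ω' = (-0.7441, -1.4457, -0.2045)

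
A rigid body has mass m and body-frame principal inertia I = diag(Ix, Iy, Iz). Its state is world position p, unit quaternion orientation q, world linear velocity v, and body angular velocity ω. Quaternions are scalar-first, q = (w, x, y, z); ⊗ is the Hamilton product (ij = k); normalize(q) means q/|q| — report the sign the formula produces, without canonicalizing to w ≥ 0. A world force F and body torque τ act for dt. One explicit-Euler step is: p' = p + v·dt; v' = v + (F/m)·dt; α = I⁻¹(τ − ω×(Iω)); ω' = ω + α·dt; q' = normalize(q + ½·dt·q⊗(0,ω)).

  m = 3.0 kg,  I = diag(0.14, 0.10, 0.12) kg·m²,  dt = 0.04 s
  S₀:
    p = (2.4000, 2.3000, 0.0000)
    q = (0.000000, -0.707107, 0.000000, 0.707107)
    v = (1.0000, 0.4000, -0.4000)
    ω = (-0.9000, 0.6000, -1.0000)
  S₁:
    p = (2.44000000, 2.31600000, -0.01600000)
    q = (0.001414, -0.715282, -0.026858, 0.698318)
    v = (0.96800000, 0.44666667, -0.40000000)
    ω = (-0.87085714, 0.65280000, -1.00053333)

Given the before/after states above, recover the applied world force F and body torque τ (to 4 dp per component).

Δv = v₁−v₀ = (-0.03200000, 0.04666667, 0.00000000)
F = m·Δv/dt = (-2.4000, 3.5000, 0.0000)
Δω = ω₁−ω₀ = (0.02914286, 0.05280000, -0.00053333)
τ = I·(Δω/dt) + ω₀×(Iω₀) = (0.0900, 0.1500, 0.0200)

F = (-2.4000, 3.5000, 0.0000)
τ = (0.0900, 0.1500, 0.0200)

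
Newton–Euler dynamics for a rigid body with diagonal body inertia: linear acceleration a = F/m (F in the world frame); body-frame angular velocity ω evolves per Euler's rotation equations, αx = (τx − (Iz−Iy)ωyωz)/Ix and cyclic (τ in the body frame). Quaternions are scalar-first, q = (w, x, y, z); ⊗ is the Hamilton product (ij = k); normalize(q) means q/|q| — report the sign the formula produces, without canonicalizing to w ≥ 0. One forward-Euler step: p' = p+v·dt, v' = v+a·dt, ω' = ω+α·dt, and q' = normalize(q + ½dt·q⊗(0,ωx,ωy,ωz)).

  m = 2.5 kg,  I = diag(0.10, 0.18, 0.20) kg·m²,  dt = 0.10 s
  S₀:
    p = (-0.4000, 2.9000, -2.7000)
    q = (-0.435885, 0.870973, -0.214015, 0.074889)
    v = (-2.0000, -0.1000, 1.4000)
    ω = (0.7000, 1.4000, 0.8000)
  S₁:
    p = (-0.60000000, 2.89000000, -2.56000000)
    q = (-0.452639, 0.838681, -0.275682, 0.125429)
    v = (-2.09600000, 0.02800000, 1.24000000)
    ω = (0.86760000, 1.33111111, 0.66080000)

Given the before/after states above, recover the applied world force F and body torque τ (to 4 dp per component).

F = (-2.4000, 3.2000, -4.0000)
τ = (0.1900, -0.1800, -0.2000)

velocity change Δv = (-0.09600000, 0.12800000, -0.16000000)
m·(v₁−v₀)/dt = (-2.4000, 3.2000, -4.0000)
ω₁ − ω₀ = (0.16760000, -0.06888889, -0.13920000)
gyro term ω₀×Iω₀ = (0.0224, -0.0560, 0.0784)
I·α + gyro = (0.1900, -0.1800, -0.2000)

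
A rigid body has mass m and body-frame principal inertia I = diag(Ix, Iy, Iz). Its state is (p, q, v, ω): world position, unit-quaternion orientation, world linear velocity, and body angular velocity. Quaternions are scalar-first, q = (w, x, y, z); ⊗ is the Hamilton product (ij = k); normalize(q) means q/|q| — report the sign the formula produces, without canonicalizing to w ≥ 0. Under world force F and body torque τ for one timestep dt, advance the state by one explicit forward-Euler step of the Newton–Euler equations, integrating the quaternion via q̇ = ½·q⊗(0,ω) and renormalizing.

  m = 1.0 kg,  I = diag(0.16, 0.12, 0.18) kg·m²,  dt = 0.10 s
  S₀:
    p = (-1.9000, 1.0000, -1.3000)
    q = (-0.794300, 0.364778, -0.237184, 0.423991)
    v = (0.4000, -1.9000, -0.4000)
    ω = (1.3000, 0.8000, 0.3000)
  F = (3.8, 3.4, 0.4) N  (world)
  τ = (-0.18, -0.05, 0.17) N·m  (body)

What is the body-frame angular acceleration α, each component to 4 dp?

α = (-1.2150, -0.3517, 1.1756)

precession coupling ω×(Iω) = (0.0144, -0.0078, -0.0416)
(τ − ω×Iω)/I = (-1.2150, -0.3517, 1.1756)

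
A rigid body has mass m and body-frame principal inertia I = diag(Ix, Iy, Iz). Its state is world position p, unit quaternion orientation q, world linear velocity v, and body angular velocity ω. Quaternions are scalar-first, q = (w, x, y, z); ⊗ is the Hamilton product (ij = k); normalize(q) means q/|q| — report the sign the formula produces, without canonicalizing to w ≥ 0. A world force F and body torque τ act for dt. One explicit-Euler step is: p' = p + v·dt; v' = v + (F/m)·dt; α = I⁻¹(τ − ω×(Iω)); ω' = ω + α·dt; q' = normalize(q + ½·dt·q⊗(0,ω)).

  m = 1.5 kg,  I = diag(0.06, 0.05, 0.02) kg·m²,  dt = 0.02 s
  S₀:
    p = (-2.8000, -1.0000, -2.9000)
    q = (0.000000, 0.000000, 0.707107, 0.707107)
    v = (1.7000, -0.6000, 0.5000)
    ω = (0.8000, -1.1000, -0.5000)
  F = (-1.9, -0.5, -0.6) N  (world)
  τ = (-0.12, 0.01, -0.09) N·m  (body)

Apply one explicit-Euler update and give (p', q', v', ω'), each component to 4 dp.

a = (-1.2667, -0.3333, -0.4000)
p + v·dt = (-2.7660, -1.0120, -2.8900)
v + (F/m)dt = (1.6747, -0.6067, 0.4920)
gyro term ω×Iω = (-0.0165, -0.0160, 0.0088)
α = I⁻¹(τ − ω×Iω) = (-1.7250, 0.5200, -4.9400)
new body rate ω' = (0.7655, -1.0896, -0.5988)
q⊗(0,ω) = (1.1313712, 0.4242642, 0.5656856, -0.5656856)
q + ½dt·q⊗(0,ω), renormalized = (0.0113, 0.0042, 0.7127, 0.7014)

p' = (-2.7660, -1.0120, -2.8900)
q' = (0.0113, 0.0042, 0.7127, 0.7014)
v' = (1.6747, -0.6067, 0.4920)
ω' = (0.7655, -1.0896, -0.5988)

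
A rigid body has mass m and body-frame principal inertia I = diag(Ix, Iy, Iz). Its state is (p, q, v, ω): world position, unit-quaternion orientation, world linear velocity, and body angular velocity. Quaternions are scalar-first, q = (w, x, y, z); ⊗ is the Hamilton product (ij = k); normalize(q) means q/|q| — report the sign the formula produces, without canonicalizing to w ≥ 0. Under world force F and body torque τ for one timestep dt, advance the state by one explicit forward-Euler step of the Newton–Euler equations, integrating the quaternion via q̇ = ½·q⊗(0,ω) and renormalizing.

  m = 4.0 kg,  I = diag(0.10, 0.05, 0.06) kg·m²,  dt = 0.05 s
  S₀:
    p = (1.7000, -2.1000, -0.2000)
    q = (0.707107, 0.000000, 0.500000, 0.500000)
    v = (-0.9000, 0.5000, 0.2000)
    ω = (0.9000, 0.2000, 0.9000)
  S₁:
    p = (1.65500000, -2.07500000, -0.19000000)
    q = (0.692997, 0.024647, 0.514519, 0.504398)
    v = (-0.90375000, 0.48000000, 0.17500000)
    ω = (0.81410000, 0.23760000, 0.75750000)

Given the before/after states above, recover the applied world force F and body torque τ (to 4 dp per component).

F = (-0.3000, -1.6000, -2.0000)
τ = (-0.1700, 0.0700, -0.1800)

v₁ − v₀ = (-0.00375000, -0.02000000, -0.02500000)
applied force F = (-0.3000, -1.6000, -2.0000)
Δω = ω₁−ω₀ = (-0.08590000, 0.03760000, -0.14250000)
precession coupling = (0.0018, 0.0324, -0.0090)
τ = I·(Δω/dt) + ω₀×(Iω₀) = (-0.1700, 0.0700, -0.1800)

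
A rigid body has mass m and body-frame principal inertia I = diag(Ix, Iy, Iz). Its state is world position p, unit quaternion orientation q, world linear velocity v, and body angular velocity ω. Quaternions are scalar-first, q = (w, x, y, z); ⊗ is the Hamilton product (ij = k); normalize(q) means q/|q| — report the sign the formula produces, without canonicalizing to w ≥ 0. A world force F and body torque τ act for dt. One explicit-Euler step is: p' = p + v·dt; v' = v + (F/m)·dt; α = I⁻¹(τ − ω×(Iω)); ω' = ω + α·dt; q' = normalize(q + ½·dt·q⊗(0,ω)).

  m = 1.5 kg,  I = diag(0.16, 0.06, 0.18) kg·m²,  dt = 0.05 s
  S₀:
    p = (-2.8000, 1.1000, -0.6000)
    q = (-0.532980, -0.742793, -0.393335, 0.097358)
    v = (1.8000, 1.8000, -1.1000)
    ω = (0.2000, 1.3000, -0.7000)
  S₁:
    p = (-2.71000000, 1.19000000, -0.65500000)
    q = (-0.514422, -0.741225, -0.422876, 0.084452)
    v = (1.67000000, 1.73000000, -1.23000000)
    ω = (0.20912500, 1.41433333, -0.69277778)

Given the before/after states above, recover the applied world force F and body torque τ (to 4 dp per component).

F = (-3.9000, -2.1000, -3.9000)
τ = (-0.0800, 0.1400, 0.0000)

Δv = v₁−v₀ = (-0.13000000, -0.07000000, -0.13000000)
F = m·Δv/dt = (-3.9000, -2.1000, -3.9000)
ω₁ − ω₀ = (0.00912500, 0.11433333, 0.00722222)
applied torque τ = (-0.0800, 0.1400, 0.0000)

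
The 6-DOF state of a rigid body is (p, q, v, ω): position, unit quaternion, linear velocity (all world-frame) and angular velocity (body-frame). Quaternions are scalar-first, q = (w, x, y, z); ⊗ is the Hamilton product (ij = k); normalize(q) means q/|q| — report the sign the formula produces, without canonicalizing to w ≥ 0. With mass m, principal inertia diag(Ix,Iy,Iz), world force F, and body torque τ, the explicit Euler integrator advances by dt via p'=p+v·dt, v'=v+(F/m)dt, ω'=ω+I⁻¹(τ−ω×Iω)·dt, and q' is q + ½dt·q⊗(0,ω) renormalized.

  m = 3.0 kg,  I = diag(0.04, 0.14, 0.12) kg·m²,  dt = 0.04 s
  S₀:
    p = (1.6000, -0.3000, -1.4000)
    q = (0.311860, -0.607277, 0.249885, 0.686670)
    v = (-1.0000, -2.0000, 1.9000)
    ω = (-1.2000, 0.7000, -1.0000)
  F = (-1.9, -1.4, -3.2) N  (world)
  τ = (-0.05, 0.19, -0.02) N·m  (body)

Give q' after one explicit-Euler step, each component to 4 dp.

q' = (0.3073, -0.6290, 0.2255, 0.6775)

Hamilton product q⊗(0,ω) = (-0.2169819, -1.1047860, -1.2129790, -0.4370919)
q + ½dt·q⊗(0,ω), renormalized = (0.3073, -0.6290, 0.2255, 0.6775)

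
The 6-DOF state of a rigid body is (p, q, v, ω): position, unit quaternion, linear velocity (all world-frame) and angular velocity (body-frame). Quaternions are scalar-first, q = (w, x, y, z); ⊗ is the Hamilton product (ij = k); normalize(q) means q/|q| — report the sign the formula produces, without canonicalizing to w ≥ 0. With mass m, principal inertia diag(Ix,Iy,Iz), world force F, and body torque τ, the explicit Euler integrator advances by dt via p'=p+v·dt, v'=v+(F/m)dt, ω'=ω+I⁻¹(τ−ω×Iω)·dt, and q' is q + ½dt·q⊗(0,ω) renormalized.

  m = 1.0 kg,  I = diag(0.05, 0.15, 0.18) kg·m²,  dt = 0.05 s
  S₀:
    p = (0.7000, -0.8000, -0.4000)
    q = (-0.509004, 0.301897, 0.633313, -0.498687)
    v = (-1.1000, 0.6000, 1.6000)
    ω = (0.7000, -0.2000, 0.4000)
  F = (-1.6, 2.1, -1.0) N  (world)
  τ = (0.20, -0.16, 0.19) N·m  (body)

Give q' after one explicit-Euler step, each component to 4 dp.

q' = (-0.5060, 0.2968, 0.6240, -0.5163)

Hamilton product q⊗(0,ω) = (0.1148095, -0.2027150, -0.3680389, -0.7073001)
updated quaternion q' = (-0.5060, 0.2968, 0.6240, -0.5163)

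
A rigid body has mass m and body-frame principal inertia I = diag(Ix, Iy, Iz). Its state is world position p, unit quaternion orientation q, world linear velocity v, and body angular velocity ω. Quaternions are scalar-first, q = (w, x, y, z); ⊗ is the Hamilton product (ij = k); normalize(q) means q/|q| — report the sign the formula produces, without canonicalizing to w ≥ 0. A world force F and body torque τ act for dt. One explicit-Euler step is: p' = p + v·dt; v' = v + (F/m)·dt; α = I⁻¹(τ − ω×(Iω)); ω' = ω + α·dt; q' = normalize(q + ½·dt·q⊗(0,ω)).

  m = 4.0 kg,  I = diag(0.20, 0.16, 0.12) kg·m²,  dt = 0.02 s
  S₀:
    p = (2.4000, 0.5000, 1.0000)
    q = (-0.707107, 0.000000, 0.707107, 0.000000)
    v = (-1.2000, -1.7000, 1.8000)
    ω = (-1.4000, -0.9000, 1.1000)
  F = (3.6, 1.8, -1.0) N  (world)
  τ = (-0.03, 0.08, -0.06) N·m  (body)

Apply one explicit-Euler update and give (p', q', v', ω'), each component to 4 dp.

precession coupling ω×(Iω) = (0.0396, -0.1232, -0.0504)
angular accel α = (-0.3480, 1.2700, -0.0800)
ω' = ω + α·dt = (-1.4070, -0.8746, 1.0984)
Hamilton product q⊗(0,ω) = (0.6363963, 1.7677675, 0.6363963, 0.2121321)
updated quaternion q' = (-0.7006, 0.0177, 0.7133, 0.0021)
p' = p + v·dt = (2.3760, 0.4660, 1.0360)
new velocity v' = (-1.1820, -1.6910, 1.7950)

p' = (2.3760, 0.4660, 1.0360)
q' = (-0.7006, 0.0177, 0.7133, 0.0021)
v' = (-1.1820, -1.6910, 1.7950)
ω' = (-1.4070, -0.8746, 1.0984)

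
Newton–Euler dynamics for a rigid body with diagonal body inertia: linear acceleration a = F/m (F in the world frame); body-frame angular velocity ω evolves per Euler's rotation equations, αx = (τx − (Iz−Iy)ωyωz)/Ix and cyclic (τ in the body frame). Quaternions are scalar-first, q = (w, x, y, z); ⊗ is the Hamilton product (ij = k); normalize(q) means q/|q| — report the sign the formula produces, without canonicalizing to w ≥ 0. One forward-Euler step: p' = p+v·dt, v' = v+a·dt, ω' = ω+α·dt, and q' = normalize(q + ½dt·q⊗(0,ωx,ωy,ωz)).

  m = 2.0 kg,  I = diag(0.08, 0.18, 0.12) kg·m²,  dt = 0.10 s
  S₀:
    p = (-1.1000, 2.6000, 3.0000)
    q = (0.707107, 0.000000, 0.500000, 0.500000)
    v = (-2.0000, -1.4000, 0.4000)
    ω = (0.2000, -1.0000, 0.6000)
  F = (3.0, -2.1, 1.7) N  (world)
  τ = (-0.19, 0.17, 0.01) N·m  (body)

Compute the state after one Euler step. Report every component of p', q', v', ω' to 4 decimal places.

p' = p + v·dt = (-1.3000, 2.4600, 3.0400)
v' = v + a·dt = (-1.8500, -1.5050, 0.4850)
α = I⁻¹(τ − ω×Iω) = (-2.8250, 0.9711, 0.2500)
new body rate ω' = (-0.0825, -0.9029, 0.6250)
q⊗(0,ω) = (0.2000000, 0.9414214, -0.6071070, 0.3242642)
q' = normalize(q + ½dt·q⊗(0,ω)) = (0.7159, 0.0470, 0.4688, 0.5153)

p' = (-1.3000, 2.4600, 3.0400)
q' = (0.7159, 0.0470, 0.4688, 0.5153)
v' = (-1.8500, -1.5050, 0.4850)
ω' = (-0.0825, -0.9029, 0.6250)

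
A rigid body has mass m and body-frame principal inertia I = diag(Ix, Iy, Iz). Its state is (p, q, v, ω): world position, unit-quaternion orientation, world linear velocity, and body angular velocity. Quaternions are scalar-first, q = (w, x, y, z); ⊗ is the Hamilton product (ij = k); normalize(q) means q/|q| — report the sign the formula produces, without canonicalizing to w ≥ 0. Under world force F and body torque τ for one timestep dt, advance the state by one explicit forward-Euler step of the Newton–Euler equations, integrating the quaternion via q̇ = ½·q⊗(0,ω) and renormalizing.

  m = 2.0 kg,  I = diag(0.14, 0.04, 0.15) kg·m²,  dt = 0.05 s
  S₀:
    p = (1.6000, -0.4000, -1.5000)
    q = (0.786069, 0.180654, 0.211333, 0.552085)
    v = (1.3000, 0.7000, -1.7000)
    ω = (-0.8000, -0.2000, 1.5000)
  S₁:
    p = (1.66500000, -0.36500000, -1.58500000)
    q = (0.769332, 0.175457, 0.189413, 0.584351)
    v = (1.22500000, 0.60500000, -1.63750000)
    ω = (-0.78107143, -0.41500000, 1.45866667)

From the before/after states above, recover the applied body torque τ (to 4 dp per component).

ω₁ − ω₀ = (0.01892857, -0.21500000, -0.04133333)
gyro term ω₀×Iω₀ = (-0.0330, 0.0120, -0.0160)
I·α + gyro = (0.0200, -0.1600, -0.1400)

τ = (0.0200, -0.1600, -0.1400)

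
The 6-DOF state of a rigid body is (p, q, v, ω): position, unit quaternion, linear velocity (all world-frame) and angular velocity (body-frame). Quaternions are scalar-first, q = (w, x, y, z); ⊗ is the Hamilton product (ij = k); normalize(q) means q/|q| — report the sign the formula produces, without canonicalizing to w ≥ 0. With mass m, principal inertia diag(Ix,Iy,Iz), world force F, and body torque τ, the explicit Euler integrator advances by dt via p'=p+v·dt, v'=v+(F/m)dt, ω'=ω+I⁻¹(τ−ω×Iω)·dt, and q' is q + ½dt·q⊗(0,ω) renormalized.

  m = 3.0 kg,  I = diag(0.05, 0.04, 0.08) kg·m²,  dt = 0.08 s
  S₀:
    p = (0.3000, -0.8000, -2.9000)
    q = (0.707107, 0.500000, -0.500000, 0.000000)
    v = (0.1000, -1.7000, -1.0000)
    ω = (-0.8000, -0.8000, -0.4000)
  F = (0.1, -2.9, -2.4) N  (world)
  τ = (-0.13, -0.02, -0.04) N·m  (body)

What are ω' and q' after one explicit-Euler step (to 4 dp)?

ω' = (-1.0285, -0.8208, -0.4336)
q' = (0.7063, 0.4848, -0.5140, -0.0433)

ω×(Iω) gyroscopic = (0.0128, -0.0096, -0.0064)
angular accel α = (-2.8560, -0.2600, -0.4200)
ω' = ω + α·dt = (-1.0285, -0.8208, -0.4336)
q⊗(0,ω) = (0.0000000, -0.3656856, -0.3656856, -1.0828428)
q' = normalize(q + ½dt·q⊗(0,ω)) = (0.7063, 0.4848, -0.5140, -0.0433)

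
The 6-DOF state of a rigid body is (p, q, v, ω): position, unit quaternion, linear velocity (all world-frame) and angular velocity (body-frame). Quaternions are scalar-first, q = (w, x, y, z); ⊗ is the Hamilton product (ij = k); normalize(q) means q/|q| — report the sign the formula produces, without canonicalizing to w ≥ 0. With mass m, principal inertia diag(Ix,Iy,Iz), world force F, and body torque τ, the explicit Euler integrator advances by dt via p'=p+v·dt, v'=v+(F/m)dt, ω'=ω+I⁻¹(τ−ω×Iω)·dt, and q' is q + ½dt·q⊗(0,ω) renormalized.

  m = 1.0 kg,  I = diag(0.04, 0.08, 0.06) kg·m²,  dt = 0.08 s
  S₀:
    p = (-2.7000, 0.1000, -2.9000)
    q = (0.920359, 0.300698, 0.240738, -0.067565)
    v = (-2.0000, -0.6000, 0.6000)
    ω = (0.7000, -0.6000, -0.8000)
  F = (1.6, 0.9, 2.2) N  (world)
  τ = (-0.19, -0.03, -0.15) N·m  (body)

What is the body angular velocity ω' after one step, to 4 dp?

ω' = (0.3392, -0.6412, -0.9776)

precession coupling ω×(Iω) = (-0.0096, 0.0112, -0.0168)
α = I⁻¹(τ − ω×Iω) = (-4.5100, -0.5150, -2.2200)
ω' = ω + α·dt = (0.3392, -0.6412, -0.9776)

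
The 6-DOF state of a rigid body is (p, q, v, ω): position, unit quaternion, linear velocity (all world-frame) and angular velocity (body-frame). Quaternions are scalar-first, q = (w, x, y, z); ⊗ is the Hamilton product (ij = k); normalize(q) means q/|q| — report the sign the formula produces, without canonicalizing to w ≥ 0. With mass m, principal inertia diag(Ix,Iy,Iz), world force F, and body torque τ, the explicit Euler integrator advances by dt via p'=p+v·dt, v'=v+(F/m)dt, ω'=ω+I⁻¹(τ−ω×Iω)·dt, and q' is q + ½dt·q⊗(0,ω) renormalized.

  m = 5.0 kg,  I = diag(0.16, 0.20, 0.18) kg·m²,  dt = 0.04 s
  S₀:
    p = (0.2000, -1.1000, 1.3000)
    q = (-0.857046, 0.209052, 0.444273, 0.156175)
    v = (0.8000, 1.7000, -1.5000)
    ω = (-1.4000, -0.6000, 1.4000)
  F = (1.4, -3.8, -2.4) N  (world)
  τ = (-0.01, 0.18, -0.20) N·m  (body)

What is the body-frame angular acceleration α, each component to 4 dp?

α = (-0.1675, 0.7040, -1.2978)

gyro term ω×Iω = (0.0168, 0.0392, 0.0336)
(τ − ω×Iω)/I = (-0.1675, 0.7040, -1.2978)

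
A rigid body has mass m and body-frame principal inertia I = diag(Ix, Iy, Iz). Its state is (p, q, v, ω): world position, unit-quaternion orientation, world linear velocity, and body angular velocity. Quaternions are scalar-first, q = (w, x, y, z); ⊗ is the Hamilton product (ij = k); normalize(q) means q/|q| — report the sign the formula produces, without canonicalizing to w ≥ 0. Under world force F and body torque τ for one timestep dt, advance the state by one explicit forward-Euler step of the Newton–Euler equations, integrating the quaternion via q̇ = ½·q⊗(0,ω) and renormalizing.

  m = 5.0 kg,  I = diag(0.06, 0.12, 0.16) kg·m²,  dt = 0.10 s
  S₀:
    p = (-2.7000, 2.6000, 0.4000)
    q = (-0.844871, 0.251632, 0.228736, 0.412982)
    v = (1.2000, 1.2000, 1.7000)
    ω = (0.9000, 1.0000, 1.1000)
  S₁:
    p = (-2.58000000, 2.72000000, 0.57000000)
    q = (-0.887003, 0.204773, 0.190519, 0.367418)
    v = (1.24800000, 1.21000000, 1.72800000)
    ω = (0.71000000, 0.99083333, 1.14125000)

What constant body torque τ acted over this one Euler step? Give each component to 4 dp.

rate change Δω = (-0.19000000, -0.00916667, 0.04125000)
gyro term ω₀×Iω₀ = (0.0440, -0.0990, 0.0540)
applied torque τ = (-0.0700, -0.1100, 0.1200)

τ = (-0.0700, -0.1100, 0.1200)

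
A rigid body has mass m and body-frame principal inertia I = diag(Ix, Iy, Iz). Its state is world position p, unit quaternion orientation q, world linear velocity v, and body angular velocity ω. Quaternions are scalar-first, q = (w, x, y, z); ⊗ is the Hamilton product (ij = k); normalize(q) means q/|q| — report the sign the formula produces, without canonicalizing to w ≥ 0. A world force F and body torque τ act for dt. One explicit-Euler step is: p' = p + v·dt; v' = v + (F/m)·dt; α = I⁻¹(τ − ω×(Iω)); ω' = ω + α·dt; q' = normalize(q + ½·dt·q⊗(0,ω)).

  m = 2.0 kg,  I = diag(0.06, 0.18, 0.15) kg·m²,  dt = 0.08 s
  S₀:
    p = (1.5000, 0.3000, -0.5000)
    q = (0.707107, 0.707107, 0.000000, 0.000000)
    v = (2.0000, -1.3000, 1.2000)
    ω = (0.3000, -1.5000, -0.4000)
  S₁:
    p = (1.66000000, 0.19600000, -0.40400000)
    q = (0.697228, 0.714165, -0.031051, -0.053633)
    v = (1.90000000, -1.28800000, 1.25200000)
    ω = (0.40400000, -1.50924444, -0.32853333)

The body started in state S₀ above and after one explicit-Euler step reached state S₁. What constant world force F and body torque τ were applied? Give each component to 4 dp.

Δv = v₁−v₀ = (-0.10000000, 0.01200000, 0.05200000)
m·(v₁−v₀)/dt = (-2.5000, 0.3000, 1.3000)
rate change Δω = (0.10400000, -0.00924444, 0.07146667)
τ = I·(Δω/dt) + ω₀×(Iω₀) = (0.0600, -0.0100, 0.0800)

F = (-2.5000, 0.3000, 1.3000)
τ = (0.0600, -0.0100, 0.0800)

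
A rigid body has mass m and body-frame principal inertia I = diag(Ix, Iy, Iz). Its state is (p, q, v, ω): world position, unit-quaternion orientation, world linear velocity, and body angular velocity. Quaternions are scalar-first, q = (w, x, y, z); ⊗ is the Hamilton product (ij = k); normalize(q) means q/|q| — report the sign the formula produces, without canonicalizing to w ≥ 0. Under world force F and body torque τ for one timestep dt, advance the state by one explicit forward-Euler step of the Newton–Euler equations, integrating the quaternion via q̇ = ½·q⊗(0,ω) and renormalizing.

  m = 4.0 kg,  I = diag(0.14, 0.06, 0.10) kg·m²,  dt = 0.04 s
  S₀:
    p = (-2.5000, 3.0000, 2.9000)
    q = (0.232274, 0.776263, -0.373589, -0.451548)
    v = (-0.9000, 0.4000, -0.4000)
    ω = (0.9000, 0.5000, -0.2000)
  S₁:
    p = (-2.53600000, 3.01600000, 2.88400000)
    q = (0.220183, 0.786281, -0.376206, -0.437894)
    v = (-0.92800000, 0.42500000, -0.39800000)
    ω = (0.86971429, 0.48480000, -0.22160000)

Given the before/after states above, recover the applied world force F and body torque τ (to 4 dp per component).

F = (-2.8000, 2.5000, 0.2000)
τ = (-0.1100, -0.0300, -0.0900)

v₁ − v₀ = (-0.02800000, 0.02500000, 0.00200000)
F = m·Δv/dt = (-2.8000, 2.5000, 0.2000)
Δω = ω₁−ω₀ = (-0.03028571, -0.01520000, -0.02160000)
I·α + gyro = (-0.1100, -0.0300, -0.0900)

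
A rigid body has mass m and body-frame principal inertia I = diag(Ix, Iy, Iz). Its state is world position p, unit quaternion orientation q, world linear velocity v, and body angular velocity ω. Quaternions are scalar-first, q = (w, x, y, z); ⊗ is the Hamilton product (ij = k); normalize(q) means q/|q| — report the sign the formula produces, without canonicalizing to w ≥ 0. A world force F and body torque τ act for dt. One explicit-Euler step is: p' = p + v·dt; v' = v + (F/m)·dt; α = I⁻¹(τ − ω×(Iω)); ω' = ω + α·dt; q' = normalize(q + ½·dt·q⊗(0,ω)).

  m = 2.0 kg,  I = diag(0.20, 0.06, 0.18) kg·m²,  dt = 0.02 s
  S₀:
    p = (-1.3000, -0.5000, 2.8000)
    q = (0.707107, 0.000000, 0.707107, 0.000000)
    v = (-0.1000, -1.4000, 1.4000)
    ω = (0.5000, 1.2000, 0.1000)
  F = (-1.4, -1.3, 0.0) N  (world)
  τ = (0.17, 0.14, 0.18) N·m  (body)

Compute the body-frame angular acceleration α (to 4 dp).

α = (0.7780, 2.3167, 1.4667)

ω×(Iω) gyroscopic = (0.0144, 0.0010, -0.0840)
angular accel α = (0.7780, 2.3167, 1.4667)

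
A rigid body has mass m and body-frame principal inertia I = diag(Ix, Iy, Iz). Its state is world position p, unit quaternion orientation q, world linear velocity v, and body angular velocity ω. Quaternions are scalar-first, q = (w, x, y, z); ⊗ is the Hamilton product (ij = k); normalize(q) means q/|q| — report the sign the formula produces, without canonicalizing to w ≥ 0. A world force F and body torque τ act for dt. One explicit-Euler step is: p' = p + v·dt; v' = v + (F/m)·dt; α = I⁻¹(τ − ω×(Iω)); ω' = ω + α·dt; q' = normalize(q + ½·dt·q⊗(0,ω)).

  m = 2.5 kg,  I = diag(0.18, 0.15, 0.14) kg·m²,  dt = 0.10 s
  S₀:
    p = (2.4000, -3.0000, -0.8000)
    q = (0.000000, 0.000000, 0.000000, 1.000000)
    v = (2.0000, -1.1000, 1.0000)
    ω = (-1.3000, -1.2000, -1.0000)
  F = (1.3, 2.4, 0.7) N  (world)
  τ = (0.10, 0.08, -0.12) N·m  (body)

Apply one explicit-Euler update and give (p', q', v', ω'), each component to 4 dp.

p' = (2.6000, -3.1100, -0.7000)
q' = (0.0497, 0.0597, -0.0647, 0.9949)
v' = (2.0520, -1.0040, 1.0280)
ω' = (-1.2378, -1.1813, -1.0523)

gyro term ω×Iω = (-0.0120, 0.0520, -0.0468)
α = I⁻¹(τ − ω×Iω) = (0.6222, 0.1867, -0.5229)
ω' = ω + α·dt = (-1.2378, -1.1813, -1.0523)
Hamilton product q⊗(0,ω) = (1.0000000, 1.2000000, -1.3000000, 0.0000000)
q + ½dt·q⊗(0,ω), renormalized = (0.0497, 0.0597, -0.0647, 0.9949)
a = F/m = (0.5200, 0.9600, 0.2800)
p' = p + v·dt = (2.6000, -3.1100, -0.7000)
new velocity v' = (2.0520, -1.0040, 1.0280)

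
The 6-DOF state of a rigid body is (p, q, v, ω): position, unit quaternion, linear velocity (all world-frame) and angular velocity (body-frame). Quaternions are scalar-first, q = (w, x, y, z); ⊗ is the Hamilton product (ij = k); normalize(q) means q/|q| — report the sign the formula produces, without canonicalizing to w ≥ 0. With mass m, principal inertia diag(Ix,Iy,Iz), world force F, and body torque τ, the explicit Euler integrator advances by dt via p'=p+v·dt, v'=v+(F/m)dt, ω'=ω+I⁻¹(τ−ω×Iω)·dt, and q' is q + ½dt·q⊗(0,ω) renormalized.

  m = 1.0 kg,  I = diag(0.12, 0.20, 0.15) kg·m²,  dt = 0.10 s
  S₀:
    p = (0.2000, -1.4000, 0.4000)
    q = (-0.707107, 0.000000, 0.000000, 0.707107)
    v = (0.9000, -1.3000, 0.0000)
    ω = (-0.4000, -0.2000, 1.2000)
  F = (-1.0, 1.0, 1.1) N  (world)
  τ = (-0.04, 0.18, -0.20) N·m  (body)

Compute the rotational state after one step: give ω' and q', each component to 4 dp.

ω' = (-0.4433, -0.1172, 1.0624)
q' = (-0.7480, 0.0212, -0.0071, 0.6633)

(τ − ω×Iω)/I = (-0.4333, 0.8280, -1.3760)
ω + α·dt = (-0.4433, -0.1172, 1.0624)
q⊗(0,ω) = (-0.8485284, 0.4242642, -0.1414214, -0.8485284)
q' = normalize(q + ½dt·q⊗(0,ω)) = (-0.7480, 0.0212, -0.0071, 0.6633)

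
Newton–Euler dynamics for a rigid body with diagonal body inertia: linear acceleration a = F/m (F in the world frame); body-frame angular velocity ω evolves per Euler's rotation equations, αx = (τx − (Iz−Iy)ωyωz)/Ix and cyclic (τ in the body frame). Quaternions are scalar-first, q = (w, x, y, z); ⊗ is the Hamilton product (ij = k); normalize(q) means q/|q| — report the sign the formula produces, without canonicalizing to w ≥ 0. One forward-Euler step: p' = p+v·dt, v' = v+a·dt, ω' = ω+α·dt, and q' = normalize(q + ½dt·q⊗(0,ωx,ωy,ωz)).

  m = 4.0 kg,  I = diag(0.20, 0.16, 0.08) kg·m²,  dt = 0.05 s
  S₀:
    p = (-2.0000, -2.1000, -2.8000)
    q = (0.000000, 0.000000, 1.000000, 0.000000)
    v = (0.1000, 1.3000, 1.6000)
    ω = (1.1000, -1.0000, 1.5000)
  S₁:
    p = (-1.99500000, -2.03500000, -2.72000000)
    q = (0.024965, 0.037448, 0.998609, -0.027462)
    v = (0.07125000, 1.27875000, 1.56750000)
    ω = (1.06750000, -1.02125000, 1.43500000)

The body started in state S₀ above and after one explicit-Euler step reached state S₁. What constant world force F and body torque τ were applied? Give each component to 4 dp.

v₁ − v₀ = (-0.02875000, -0.02125000, -0.03250000)
m·(v₁−v₀)/dt = (-2.3000, -1.7000, -2.6000)
Δω = ω₁−ω₀ = (-0.03250000, -0.02125000, -0.06500000)
gyro term ω₀×Iω₀ = (0.1200, 0.1980, 0.0440)
applied torque τ = (-0.0100, 0.1300, -0.0600)

F = (-2.3000, -1.7000, -2.6000)
τ = (-0.0100, 0.1300, -0.0600)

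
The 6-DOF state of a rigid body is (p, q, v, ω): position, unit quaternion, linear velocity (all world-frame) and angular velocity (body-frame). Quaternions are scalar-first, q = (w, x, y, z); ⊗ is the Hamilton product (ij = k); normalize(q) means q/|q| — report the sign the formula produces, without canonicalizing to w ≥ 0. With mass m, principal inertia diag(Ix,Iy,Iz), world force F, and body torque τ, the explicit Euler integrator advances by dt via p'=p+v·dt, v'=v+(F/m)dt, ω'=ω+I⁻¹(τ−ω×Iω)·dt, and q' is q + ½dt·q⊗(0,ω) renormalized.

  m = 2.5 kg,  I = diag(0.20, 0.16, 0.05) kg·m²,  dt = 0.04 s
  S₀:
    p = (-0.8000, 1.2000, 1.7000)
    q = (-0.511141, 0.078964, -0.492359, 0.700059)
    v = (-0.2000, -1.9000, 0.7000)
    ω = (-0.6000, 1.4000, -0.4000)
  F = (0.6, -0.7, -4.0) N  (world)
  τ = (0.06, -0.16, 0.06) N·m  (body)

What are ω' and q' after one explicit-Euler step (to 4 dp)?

angular accel α = (-0.0080, -1.2250, 0.5280)
ω + α·dt = (-0.6003, 1.3510, -0.3789)
2q̇ = q⊗(0,ω) = (1.0167046, -0.4764544, -1.1040472, 0.0195906)
updated quaternion q' = (-0.4906, 0.0694, -0.5142, 0.7001)

ω' = (-0.6003, 1.3510, -0.3789)
q' = (-0.4906, 0.0694, -0.5142, 0.7001)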